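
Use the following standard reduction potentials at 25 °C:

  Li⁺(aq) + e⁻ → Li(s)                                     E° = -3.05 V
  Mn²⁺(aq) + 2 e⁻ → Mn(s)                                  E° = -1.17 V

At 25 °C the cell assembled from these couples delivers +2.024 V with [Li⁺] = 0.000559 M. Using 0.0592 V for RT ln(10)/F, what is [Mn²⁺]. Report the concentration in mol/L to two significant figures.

0.023 M

Mn²⁺/Mn is the cathode, Li⁺/Li the anode: E°cell = +1.88 V, n = 2.
Overall reaction: Mn²⁺(aq) + 2 Li(s) → Mn(s) + 2 Li⁺(aq); Q = [Li⁺]^2/[Mn²⁺]^1.
From E = E° − (0.0592/n) log Q: log Q = (E° − E)·n/0.0592 = (+1.88 − (+2.024))·2/0.0592 = -4.8649.
So 1·log[Mn²⁺] = 2·log(0.000559) − log Q = -6.5052 − (-4.8649) = -1.6403; [Mn²⁺] = 10^(-1.6403) ≈ 0.023 M.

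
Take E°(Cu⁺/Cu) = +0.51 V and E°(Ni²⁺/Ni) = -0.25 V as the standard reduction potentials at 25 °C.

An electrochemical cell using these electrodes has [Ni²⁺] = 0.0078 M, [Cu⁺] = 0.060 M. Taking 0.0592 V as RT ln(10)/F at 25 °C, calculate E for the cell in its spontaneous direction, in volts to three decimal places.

Cu⁺/Cu is the cathode (higher E°), Ni²⁺/Ni the anode: E°cell = +0.51 − (-0.25) = +0.76 V, n = 2.
Overall: 2 Cu⁺(aq) + Ni(s) → 2 Cu(s) + Ni²⁺(aq)
Q = [Ni²⁺] / ([Cu⁺]^2); log Q = 0.336.
E = E° − (0.0592/n) log Q = +0.76 − (0.0592/2)(0.336) = +0.750 V.

+0.750 V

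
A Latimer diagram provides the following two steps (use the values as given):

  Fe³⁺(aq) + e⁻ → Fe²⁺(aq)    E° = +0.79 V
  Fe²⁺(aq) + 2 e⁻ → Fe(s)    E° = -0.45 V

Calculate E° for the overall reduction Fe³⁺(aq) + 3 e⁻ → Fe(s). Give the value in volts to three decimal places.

Since ΔG° = −nFE° is additive over sequential reductions, n₃E°₃ = n₁E°₁ + n₂E°₂.
E°₃ = (1×+0.79 + 2×-0.45) / 3 = (-0.110) / 3 = -0.037 V.

-0.037 V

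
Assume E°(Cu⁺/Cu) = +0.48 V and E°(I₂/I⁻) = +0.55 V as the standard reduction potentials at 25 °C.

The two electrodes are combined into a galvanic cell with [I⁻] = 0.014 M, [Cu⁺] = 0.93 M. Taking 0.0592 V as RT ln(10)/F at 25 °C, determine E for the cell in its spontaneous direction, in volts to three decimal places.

+0.182 V

I₂/I⁻ is the cathode (higher E°), Cu⁺/Cu the anode: E°cell = +0.55 − (+0.48) = +0.07 V, n = 2.
Overall: I₂(s) + 2 Cu(s) → 2 I⁻(aq) + 2 Cu⁺(aq)
Q = [I⁻]^2·[Cu⁺]^2; log Q = -3.771.
E = E° − (0.0592/n) log Q = +0.07 − (0.0592/2)(-3.771) = +0.182 V.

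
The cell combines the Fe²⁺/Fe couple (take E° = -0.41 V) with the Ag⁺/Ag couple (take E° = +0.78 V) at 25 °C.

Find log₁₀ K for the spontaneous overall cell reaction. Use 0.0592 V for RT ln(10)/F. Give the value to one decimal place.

40.2

Cathode: Ag⁺/Ag; anode: Fe²⁺/Fe. E°cell = +1.19 V, n = 2.
log K = nE°cell / 0.0592 = (2)(+1.19) / 0.0592 = 40.2.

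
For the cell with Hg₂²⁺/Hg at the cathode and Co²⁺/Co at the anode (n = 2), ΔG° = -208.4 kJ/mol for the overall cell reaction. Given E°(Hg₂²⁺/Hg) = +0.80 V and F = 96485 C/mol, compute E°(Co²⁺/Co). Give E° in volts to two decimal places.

-0.28 V

E°cell = −ΔG°/(nF) = −(-208.4×10³)/((2)(96485)) = +1.080 V.
Since Hg₂²⁺/Hg is the cathode and Co²⁺/Co the anode, E°cell = E°(Hg₂²⁺/Hg) − E°(Co²⁺/Co).
So E°(Co²⁺/Co) = E°(Hg₂²⁺/Hg) − E°cell = (+0.80) − (+1.080) = -0.28 V.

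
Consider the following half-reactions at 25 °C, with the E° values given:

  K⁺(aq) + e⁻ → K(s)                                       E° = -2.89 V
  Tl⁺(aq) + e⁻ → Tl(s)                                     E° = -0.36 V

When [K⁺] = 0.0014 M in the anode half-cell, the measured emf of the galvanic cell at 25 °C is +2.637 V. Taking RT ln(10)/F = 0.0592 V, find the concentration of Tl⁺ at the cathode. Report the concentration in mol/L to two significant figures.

Tl⁺/Tl is the cathode, K⁺/K the anode: E°cell = +2.53 V, n = 1.
Overall reaction: Tl⁺(aq) + K(s) → Tl(s) + K⁺(aq); Q = [K⁺]^1/[Tl⁺]^1.
From E = E° − (0.0592/n) log Q: log Q = (E° − E)·n/0.0592 = (+2.53 − (+2.637))·1/0.0592 = -1.8074.
So 1·log[Tl⁺] = 1·log(0.0014) − log Q = -2.8539 − (-1.8074) = -1.0465; [Tl⁺] = 10^(-1.0465) ≈ 0.090 M.

0.090 M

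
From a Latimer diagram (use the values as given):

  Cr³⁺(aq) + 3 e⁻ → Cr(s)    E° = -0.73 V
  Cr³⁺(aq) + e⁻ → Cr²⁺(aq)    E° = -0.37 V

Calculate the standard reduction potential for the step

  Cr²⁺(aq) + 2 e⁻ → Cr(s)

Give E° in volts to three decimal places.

Sequential free energies add, so n₃E°₃ = n₁E°₁ + n₂E°₂.
With n₃ = 3, and the known step contributing 1×(-0.37) V, the unknown satisfies 2·E° = 3×(-0.73) − 1×(-0.37) = -1.820.
E° = -1.820 / 2 = -0.910 V.

-0.910 V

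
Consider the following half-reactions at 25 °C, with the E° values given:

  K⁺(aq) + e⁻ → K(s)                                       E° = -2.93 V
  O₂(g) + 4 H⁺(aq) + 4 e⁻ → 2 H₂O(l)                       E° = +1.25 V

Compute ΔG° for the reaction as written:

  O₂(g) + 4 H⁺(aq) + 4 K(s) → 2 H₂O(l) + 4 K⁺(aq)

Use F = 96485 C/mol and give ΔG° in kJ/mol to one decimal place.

As written, O₂/H₂O is reduced (cathode) and K⁺/K is oxidised (anode), so E°cell = (+1.25) − (-2.93) = +4.18 V.
Balancing electrons gives n = 4.
ΔG° = −nFE° = −(4)(96485)(+4.18) = -1,613,229 J = -1613.2 kJ/mol.

-1613.2 kJ/mol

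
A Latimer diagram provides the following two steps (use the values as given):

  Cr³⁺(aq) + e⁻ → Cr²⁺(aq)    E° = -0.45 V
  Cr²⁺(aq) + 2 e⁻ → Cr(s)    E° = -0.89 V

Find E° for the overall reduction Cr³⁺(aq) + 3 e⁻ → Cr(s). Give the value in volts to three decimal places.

Adding the free-energy changes (−nFE°) of the two steps gives −n₃FE°₃ = −n₁FE°₁ − n₂FE°₂.
E°₃ = (1×-0.45 + 2×-0.89) / 3 = (-2.230) / 3 = -0.743 V.

-0.743 V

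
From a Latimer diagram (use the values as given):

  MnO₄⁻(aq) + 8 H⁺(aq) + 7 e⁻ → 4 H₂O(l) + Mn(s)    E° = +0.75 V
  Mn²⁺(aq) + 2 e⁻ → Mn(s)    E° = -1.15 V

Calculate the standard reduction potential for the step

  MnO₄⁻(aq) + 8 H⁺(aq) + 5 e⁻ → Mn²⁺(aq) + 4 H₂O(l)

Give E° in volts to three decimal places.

+1.510 V

Sequential free energies add, so n₃E°₃ = n₁E°₁ + n₂E°₂.
With n₃ = 7, and the known step contributing 2×(-1.15) V, the unknown satisfies 5·E° = 7×(+0.75) − 2×(-1.15) = +7.550.
E° = +7.550 / 5 = +1.510 V.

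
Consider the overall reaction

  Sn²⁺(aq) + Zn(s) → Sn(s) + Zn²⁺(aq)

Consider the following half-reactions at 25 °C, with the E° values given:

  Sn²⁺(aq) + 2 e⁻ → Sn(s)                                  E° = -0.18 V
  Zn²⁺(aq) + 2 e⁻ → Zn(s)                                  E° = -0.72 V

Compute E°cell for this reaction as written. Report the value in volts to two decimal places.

The Sn²⁺/Sn couple has the higher reduction potential, so it is the cathode; Zn²⁺/Zn is oxidised at the anode.
E°cell = E°(cathode) − E°(anode) = (-0.18) − (-0.72) = +0.54 V.

+0.54 V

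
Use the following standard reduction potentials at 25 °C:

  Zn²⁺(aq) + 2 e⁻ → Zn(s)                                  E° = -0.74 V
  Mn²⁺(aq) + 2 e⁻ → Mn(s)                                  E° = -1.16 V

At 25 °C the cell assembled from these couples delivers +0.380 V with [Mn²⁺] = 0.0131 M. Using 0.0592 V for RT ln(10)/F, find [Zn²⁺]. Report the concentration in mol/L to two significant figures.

0.00058 M

Zn²⁺/Zn is the cathode, Mn²⁺/Mn the anode: E°cell = +0.42 V, n = 2.
Overall reaction: Zn²⁺(aq) + Mn(s) → Zn(s) + Mn²⁺(aq); Q = [Mn²⁺]^1/[Zn²⁺]^1.
From E = E° − (0.0592/n) log Q: log Q = (E° − E)·n/0.0592 = (+0.42 − (+0.380))·2/0.0592 = 1.3514.
So 1·log[Zn²⁺] = 1·log(0.0131) − log Q = -1.8827 − (1.3514) = -3.2341; [Zn²⁺] = 10^(-3.2341) ≈ 0.00058 M.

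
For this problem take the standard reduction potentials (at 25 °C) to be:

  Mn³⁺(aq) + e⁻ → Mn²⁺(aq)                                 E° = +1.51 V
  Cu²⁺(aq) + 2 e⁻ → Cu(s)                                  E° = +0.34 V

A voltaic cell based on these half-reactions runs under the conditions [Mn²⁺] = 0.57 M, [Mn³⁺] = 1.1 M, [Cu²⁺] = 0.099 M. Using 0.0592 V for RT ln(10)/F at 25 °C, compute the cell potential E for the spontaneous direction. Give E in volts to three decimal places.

Mn³⁺/Mn²⁺ is the cathode (higher E°), Cu²⁺/Cu the anode: E°cell = +1.51 − (+0.34) = +1.17 V, n = 2.
Overall: 2 Mn³⁺(aq) + Cu(s) → 2 Mn²⁺(aq) + Cu²⁺(aq)
Q = [Mn²⁺]^2·[Cu²⁺] / ([Mn³⁺]^2); log Q = -1.575.
E = E° − (0.0592/n) log Q = +1.17 − (0.0592/2)(-1.575) = +1.217 V.

+1.217 V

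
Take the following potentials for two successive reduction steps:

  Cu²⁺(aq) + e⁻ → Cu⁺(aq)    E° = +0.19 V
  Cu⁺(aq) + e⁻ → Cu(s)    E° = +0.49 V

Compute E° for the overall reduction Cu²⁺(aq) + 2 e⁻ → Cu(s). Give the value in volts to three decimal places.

Since ΔG° = −nFE° is additive over sequential reductions, n₃E°₃ = n₁E°₁ + n₂E°₂.
E°₃ = (1×+0.19 + 1×+0.49) / 2 = (+0.680) / 2 = +0.340 V.

+0.340 V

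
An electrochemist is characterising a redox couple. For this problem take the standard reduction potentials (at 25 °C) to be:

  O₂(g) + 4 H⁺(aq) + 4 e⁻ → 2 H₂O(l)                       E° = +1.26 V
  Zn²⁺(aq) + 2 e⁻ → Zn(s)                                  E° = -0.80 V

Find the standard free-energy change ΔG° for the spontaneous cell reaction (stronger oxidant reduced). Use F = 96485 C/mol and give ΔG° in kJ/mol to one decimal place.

O₂/H₂O (E° = +1.26 V) is the cathode; Zn²⁺/Zn (E° = -0.80 V) is the anode, so E°cell = +2.06 V.
Balancing electrons gives n = 4 (lcm of 4 and 2).
ΔG° = −nFE° = −(4)(96485)(+2.06) = -795,036 J = -795.0 kJ/mol.

-795.0 kJ/mol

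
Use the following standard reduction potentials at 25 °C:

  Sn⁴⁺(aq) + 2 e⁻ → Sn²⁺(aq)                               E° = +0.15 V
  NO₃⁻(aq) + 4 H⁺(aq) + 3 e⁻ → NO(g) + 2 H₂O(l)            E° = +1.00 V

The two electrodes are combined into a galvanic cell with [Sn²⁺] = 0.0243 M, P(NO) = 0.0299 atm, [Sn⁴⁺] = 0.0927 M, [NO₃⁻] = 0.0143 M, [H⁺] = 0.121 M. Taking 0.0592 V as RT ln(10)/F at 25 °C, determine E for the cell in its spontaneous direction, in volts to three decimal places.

+0.754 V

NO₃⁻/NO is the cathode (higher E°), Sn⁴⁺/Sn²⁺ the anode: E°cell = +1.00 − (+0.15) = +0.85 V, n = 6.
Overall: 2 NO₃⁻(aq) + 8 H⁺(aq) + 3 Sn²⁺(aq) → 2 NO(g) + 4 H₂O(l) + 3 Sn⁴⁺(aq)
Q = P(NO)^2·[Sn⁴⁺]^3 / ([NO₃⁻]^2·[H⁺]^8·[Sn²⁺]^3); log Q = 9.723.
E = E° − (0.0592/n) log Q = +0.85 − (0.0592/6)(9.723) = +0.754 V.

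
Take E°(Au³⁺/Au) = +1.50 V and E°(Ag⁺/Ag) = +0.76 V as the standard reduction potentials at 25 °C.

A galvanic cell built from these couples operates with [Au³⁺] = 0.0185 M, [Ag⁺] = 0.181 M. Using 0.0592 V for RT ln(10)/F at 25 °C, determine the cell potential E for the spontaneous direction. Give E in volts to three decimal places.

+0.750 V

Au³⁺/Au is the cathode (higher E°), Ag⁺/Ag the anode: E°cell = +1.50 − (+0.76) = +0.74 V, n = 3.
Overall: Au³⁺(aq) + 3 Ag(s) → Au(s) + 3 Ag⁺(aq)
Q = [Ag⁺]^3 / ([Au³⁺]); log Q = -0.494.
E = E° − (0.0592/n) log Q = +0.74 − (0.0592/3)(-0.494) = +0.750 V.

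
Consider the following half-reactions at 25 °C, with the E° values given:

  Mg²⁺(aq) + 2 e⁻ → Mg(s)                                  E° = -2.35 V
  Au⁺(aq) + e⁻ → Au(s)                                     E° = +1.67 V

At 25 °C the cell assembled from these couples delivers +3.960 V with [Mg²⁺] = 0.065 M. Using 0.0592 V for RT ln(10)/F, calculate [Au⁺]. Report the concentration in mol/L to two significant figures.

0.025 M

Au⁺/Au is the cathode, Mg²⁺/Mg the anode: E°cell = +4.02 V, n = 2.
Overall reaction: 2 Au⁺(aq) + Mg(s) → 2 Au(s) + Mg²⁺(aq); Q = [Mg²⁺]^1/[Au⁺]^2.
From E = E° − (0.0592/n) log Q: log Q = (E° − E)·n/0.0592 = (+4.02 − (+3.960))·2/0.0592 = 2.0270.
So 2·log[Au⁺] = 1·log(0.065) − log Q = -1.1871 − (2.0270) = -3.2141; log[Au⁺] = -3.2141 / 2 = -1.6071; [Au⁺] = 10^(-1.6071) ≈ 0.025 M.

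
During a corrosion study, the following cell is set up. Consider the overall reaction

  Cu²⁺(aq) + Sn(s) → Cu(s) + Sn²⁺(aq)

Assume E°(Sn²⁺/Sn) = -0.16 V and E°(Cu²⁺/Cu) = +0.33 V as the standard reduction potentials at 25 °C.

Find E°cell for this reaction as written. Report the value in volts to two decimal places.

+0.49 V

The Cu²⁺/Cu couple has the higher reduction potential, so it is the cathode; Sn²⁺/Sn is oxidised at the anode.
E°cell = E°(cathode) − E°(anode) = (+0.33) − (-0.16) = +0.49 V.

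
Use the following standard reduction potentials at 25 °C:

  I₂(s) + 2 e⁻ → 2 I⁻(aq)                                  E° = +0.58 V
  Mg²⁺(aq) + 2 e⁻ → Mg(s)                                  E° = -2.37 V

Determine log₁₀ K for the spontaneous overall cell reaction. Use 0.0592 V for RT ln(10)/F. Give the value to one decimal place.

Cathode: I₂/I⁻; anode: Mg²⁺/Mg. E°cell = +2.95 V, n = 2.
log K = nE°cell / 0.0592 = (2)(+2.95) / 0.0592 = 99.7.

99.7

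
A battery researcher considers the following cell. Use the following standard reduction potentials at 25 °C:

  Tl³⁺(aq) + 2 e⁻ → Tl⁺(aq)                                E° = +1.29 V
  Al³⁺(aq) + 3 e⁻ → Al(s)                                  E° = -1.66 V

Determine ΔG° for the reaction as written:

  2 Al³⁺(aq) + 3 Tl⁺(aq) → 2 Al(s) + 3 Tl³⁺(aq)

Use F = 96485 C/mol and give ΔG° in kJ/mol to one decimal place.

+1707.8 kJ/mol

As written, Al³⁺/Al is reduced (cathode) and Tl³⁺/Tl⁺ is oxidised (anode), so E°cell = (-1.66) − (+1.29) = -2.95 V.
Balancing electrons gives n = 6.
ΔG° = −nFE° = −(6)(96485)(-2.95) = 1,707,784 J = +1707.8 kJ/mol.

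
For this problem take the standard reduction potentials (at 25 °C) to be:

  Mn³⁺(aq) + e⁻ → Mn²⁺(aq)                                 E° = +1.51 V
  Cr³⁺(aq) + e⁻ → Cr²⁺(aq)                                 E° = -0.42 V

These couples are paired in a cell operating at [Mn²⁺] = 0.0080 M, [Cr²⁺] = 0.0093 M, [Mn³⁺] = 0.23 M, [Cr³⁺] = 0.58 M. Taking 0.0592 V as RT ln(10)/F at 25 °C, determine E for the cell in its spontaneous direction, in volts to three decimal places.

+1.910 V

Mn³⁺/Mn²⁺ is the cathode (higher E°), Cr³⁺/Cr²⁺ the anode: E°cell = +1.51 − (-0.42) = +1.93 V, n = 1.
Overall: Mn³⁺(aq) + Cr²⁺(aq) → Mn²⁺(aq) + Cr³⁺(aq)
Q = [Mn²⁺]·[Cr³⁺] / ([Mn³⁺]·[Cr²⁺]); log Q = 0.336.
E = E° − (0.0592/n) log Q = +1.93 − (0.0592/1)(0.336) = +1.910 V.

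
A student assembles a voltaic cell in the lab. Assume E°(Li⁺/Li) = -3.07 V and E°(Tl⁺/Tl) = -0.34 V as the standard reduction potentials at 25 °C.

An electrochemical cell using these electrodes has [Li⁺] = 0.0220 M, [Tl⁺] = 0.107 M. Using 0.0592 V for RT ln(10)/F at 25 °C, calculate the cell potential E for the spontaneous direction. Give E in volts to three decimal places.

Tl⁺/Tl is the cathode (higher E°), Li⁺/Li the anode: E°cell = -0.34 − (-3.07) = +2.73 V, n = 1.
Overall: Tl⁺(aq) + Li(s) → Tl(s) + Li⁺(aq)
Q = [Li⁺] / ([Tl⁺]); log Q = -0.687.
E = E° − (0.0592/n) log Q = +2.73 − (0.0592/1)(-0.687) = +2.771 V.

+2.771 V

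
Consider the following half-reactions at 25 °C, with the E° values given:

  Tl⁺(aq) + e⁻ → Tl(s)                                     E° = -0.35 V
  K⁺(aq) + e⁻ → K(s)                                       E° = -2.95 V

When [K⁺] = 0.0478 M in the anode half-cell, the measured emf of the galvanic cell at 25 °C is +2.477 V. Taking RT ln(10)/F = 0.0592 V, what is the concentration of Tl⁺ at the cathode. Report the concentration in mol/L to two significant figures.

Tl⁺/Tl is the cathode, K⁺/K the anode: E°cell = +2.60 V, n = 1.
Overall reaction: Tl⁺(aq) + K(s) → Tl(s) + K⁺(aq); Q = [K⁺]^1/[Tl⁺]^1.
From E = E° − (0.0592/n) log Q: log Q = (E° − E)·n/0.0592 = (+2.60 − (+2.477))·1/0.0592 = 2.0777.
So 1·log[Tl⁺] = 1·log(0.0478) − log Q = -1.3206 − (2.0777) = -3.3983; [Tl⁺] = 10^(-3.3983) ≈ 0.00040 M.

0.00040 M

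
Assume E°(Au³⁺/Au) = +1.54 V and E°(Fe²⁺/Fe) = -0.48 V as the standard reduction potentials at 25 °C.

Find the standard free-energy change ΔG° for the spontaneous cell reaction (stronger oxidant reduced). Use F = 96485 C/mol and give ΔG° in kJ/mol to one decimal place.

Au³⁺/Au (E° = +1.54 V) is the cathode; Fe²⁺/Fe (E° = -0.48 V) is the anode, so E°cell = +2.02 V.
Balancing electrons gives n = 6 (lcm of 3 and 2).
ΔG° = −nFE° = −(6)(96485)(+2.02) = -1,169,398 J = -1169.4 kJ/mol.

-1169.4 kJ/mol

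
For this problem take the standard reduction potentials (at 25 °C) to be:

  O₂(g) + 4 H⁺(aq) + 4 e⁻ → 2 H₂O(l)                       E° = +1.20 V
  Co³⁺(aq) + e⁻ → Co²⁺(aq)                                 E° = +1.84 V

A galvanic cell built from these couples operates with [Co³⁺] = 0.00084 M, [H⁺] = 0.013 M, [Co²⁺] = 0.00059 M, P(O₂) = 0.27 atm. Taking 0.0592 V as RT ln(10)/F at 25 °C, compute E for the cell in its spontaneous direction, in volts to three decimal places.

Co³⁺/Co²⁺ is the cathode (higher E°), O₂/H₂O the anode: E°cell = +1.84 − (+1.20) = +0.64 V, n = 4.
Overall: 4 Co³⁺(aq) + 2 H₂O(l) → 4 Co²⁺(aq) + O₂(g) + 4 H⁺(aq)
Q = [Co²⁺]^4·P(O₂)·[H⁺]^4 / ([Co³⁺]^4); log Q = -8.727.
E = E° − (0.0592/n) log Q = +0.64 − (0.0592/4)(-8.727) = +0.769 V.

+0.769 V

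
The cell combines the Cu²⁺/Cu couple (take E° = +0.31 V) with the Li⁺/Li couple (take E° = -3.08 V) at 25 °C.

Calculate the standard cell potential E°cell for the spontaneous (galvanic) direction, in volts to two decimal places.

+3.39 V

The Cu²⁺/Cu couple has the higher reduction potential, so it is the cathode; Li⁺/Li is oxidised at the anode.
E°cell = E°(cathode) − E°(anode) = (+0.31) − (-3.08) = +3.39 V.
Since E°cell > 0, the reaction is spontaneous under standard conditions.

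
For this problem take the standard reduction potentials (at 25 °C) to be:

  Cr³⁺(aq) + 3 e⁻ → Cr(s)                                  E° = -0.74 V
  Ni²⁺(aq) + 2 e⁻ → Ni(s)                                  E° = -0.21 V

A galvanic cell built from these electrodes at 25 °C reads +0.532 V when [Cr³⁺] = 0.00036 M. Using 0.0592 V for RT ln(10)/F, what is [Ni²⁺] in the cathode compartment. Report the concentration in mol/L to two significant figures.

Ni²⁺/Ni is the cathode, Cr³⁺/Cr the anode: E°cell = +0.53 V, n = 6.
Overall reaction: 3 Ni²⁺(aq) + 2 Cr(s) → 3 Ni(s) + 2 Cr³⁺(aq); Q = [Cr³⁺]^2/[Ni²⁺]^3.
From E = E° − (0.0592/n) log Q: log Q = (E° − E)·n/0.0592 = (+0.53 − (+0.532))·6/0.0592 = -0.2027.
So 3·log[Ni²⁺] = 2·log(0.00036) − log Q = -6.8874 − (-0.2027) = -6.6847; log[Ni²⁺] = -6.6847 / 3 = -2.2282; [Ni²⁺] = 10^(-2.2282) ≈ 0.0059 M.

0.0059 M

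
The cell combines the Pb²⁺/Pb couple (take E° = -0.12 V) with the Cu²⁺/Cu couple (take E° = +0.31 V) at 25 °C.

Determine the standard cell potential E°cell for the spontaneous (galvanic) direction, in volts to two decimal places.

+0.43 V

The Cu²⁺/Cu couple has the higher reduction potential, so it is the cathode; Pb²⁺/Pb is oxidised at the anode.
E°cell = E°(cathode) − E°(anode) = (+0.31) − (-0.12) = +0.43 V.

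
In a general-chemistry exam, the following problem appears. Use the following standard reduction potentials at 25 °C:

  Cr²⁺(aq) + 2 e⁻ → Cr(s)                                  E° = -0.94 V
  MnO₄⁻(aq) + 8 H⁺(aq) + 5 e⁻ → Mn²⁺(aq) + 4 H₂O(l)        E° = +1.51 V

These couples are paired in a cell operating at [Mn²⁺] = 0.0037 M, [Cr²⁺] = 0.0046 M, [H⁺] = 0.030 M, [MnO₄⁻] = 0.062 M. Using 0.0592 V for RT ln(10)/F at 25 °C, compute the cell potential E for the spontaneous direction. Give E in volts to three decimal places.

+2.389 V

MnO₄⁻/Mn²⁺ is the cathode (higher E°), Cr²⁺/Cr the anode: E°cell = +1.51 − (-0.94) = +2.45 V, n = 10.
Overall: 2 MnO₄⁻(aq) + 16 H⁺(aq) + 5 Cr(s) → 2 Mn²⁺(aq) + 8 H₂O(l) + 5 Cr²⁺(aq)
Q = [Mn²⁺]^2·[Cr²⁺]^5 / ([MnO₄⁻]^2·[H⁺]^16); log Q = 10.231.
E = E° − (0.0592/n) log Q = +2.45 − (0.0592/10)(10.231) = +2.389 V.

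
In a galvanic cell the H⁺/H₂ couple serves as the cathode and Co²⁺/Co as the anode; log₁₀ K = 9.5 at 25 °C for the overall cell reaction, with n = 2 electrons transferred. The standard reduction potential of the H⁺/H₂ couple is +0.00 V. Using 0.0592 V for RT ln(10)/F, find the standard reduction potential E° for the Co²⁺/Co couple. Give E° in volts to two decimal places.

E°cell = (0.0592/n)·log K = (0.0592/2)(9.5) = +0.281 V.
Since H⁺/H₂ is the cathode and Co²⁺/Co the anode, E°cell = E°(H⁺/H₂) − E°(Co²⁺/Co).
So E°(Co²⁺/Co) = E°(H⁺/H₂) − E°cell = (+0.00) − (+0.281) = -0.28 V.

-0.28 V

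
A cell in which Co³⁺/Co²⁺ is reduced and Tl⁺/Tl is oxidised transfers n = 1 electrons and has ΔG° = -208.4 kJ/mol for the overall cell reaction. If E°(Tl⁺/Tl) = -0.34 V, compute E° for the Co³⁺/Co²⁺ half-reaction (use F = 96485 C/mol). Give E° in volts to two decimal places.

E°cell = −ΔG°/(nF) = −(-208.4×10³)/((1)(96485)) = +2.160 V.
Since Co³⁺/Co²⁺ is the cathode and Tl⁺/Tl the anode, E°cell = E°(Co³⁺/Co²⁺) − E°(Tl⁺/Tl).
So E°(Co³⁺/Co²⁺) = E°cell + E°(Tl⁺/Tl) = +2.160 + (-0.34) = +1.82 V.

+1.82 V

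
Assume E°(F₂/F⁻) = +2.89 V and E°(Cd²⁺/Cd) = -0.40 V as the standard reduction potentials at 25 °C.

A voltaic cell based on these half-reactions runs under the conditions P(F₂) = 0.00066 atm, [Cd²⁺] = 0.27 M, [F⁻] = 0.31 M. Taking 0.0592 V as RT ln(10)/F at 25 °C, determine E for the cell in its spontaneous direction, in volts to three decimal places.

+3.243 V

F₂/F⁻ is the cathode (higher E°), Cd²⁺/Cd the anode: E°cell = +2.89 − (-0.40) = +3.29 V, n = 2.
Overall: F₂(g) + Cd(s) → 2 F⁻(aq) + Cd²⁺(aq)
Q = [F⁻]^2·[Cd²⁺] / (P(F₂)); log Q = 1.595.
E = E° − (0.0592/n) log Q = +3.29 − (0.0592/2)(1.595) = +3.243 V.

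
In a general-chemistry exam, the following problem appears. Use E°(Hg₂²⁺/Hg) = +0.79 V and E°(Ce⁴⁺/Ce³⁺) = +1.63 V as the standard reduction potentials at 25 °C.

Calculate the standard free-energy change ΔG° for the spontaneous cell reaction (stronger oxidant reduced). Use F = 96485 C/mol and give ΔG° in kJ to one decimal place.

-162.1 kJ

Ce⁴⁺/Ce³⁺ (E° = +1.63 V) is the cathode; Hg₂²⁺/Hg (E° = +0.79 V) is the anode, so E°cell = +0.84 V.
Balancing electrons gives n = 2 (lcm of 1 and 2).
ΔG° = −nFE° = −(2)(96485)(+0.84) = -162,095 J = -162.1 kJ.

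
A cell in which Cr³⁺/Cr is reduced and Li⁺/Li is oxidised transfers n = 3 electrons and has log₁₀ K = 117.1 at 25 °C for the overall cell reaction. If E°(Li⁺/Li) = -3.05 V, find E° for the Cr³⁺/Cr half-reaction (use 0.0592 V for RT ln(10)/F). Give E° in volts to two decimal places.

E°cell = (0.0592/n)·log K = (0.0592/3)(117.1) = +2.311 V.
Since Cr³⁺/Cr is the cathode and Li⁺/Li the anode, E°cell = E°(Cr³⁺/Cr) − E°(Li⁺/Li).
So E°(Cr³⁺/Cr) = E°cell + E°(Li⁺/Li) = +2.311 + (-3.05) = -0.74 V.

-0.74 V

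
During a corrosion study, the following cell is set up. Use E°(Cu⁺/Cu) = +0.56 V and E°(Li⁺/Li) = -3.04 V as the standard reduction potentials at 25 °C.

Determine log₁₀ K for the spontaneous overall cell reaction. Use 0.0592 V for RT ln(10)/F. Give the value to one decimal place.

Cathode: Cu⁺/Cu; anode: Li⁺/Li. E°cell = +3.60 V, n = 1.
log K = nE°cell / 0.0592 = (1)(+3.60) / 0.0592 = 60.8.

60.8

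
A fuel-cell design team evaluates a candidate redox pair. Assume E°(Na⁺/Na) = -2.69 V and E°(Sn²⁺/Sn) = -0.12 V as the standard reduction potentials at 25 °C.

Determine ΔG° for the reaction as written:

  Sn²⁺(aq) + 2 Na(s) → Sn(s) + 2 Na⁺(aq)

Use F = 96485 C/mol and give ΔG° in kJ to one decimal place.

As written, Sn²⁺/Sn is reduced (cathode) and Na⁺/Na is oxidised (anode), so E°cell = (-0.12) − (-2.69) = +2.57 V.
Balancing electrons gives n = 2.
ΔG° = −nFE° = −(2)(96485)(+2.57) = -495,933 J = -495.9 kJ.

-495.9 kJ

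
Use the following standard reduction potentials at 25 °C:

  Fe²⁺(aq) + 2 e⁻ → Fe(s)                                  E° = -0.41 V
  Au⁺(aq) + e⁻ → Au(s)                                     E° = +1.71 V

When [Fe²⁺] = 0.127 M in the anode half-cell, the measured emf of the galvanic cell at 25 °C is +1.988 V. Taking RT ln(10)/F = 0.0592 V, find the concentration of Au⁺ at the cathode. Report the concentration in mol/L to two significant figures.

0.0021 M

Au⁺/Au is the cathode, Fe²⁺/Fe the anode: E°cell = +2.12 V, n = 2.
Overall reaction: 2 Au⁺(aq) + Fe(s) → 2 Au(s) + Fe²⁺(aq); Q = [Fe²⁺]^1/[Au⁺]^2.
From E = E° − (0.0592/n) log Q: log Q = (E° − E)·n/0.0592 = (+2.12 − (+1.988))·2/0.0592 = 4.4595.
So 2·log[Au⁺] = 1·log(0.127) − log Q = -0.8962 − (4.4595) = -5.3557; log[Au⁺] = -5.3557 / 2 = -2.6778; [Au⁺] = 10^(-2.6778) ≈ 0.0021 M.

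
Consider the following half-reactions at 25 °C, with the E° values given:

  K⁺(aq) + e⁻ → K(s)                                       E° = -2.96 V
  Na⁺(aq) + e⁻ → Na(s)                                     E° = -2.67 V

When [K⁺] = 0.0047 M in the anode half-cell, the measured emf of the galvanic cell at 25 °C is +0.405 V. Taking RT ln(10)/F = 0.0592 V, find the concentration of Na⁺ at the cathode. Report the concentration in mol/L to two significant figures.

0.41 M

Na⁺/Na is the cathode, K⁺/K the anode: E°cell = +0.29 V, n = 1.
Overall reaction: Na⁺(aq) + K(s) → Na(s) + K⁺(aq); Q = [K⁺]^1/[Na⁺]^1.
From E = E° − (0.0592/n) log Q: log Q = (E° − E)·n/0.0592 = (+0.29 − (+0.405))·1/0.0592 = -1.9426.
So 1·log[Na⁺] = 1·log(0.0047) − log Q = -2.3279 − (-1.9426) = -0.3853; [Na⁺] = 10^(-0.3853) ≈ 0.41 M.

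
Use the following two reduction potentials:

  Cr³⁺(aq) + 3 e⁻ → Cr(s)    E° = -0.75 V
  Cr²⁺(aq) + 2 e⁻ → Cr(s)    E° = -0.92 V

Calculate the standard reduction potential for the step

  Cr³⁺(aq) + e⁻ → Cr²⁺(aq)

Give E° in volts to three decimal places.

-0.410 V

Sequential free energies add, so n₃E°₃ = n₁E°₁ + n₂E°₂.
With n₃ = 3, and the known step contributing 2×(-0.92) V, the unknown satisfies 1·E° = 3×(-0.75) − 2×(-0.92) = -0.410.
E° = -0.410 / 1 = -0.410 V.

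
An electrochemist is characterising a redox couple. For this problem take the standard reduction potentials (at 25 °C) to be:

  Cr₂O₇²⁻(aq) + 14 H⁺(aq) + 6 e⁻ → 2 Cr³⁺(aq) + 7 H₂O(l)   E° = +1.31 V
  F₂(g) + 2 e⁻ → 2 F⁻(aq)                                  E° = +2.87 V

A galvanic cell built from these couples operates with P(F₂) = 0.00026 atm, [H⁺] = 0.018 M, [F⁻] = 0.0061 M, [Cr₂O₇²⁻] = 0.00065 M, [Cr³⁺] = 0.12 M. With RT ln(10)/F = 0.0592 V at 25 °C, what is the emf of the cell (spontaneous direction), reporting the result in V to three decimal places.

+1.839 V

F₂/F⁻ is the cathode (higher E°), Cr₂O₇²⁻/Cr³⁺ the anode: E°cell = +2.87 − (+1.31) = +1.56 V, n = 6.
Overall: 3 F₂(g) + 2 Cr³⁺(aq) + 7 H₂O(l) → 6 F⁻(aq) + Cr₂O₇²⁻(aq) + 14 H⁺(aq)
Q = [F⁻]^6·[Cr₂O₇²⁻]·[H⁺]^14 / (P(F₂)^3·[Cr³⁺]^2); log Q = -28.305.
E = E° − (0.0592/n) log Q = +1.56 − (0.0592/6)(-28.305) = +1.839 V.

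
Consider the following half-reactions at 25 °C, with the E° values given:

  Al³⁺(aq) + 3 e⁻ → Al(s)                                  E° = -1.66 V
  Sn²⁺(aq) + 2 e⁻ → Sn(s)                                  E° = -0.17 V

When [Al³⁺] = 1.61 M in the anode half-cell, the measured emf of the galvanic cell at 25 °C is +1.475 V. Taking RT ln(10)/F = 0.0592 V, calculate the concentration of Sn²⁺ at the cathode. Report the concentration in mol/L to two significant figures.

Sn²⁺/Sn is the cathode, Al³⁺/Al the anode: E°cell = +1.49 V, n = 6.
Overall reaction: 3 Sn²⁺(aq) + 2 Al(s) → 3 Sn(s) + 2 Al³⁺(aq); Q = [Al³⁺]^2/[Sn²⁺]^3.
From E = E° − (0.0592/n) log Q: log Q = (E° − E)·n/0.0592 = (+1.49 − (+1.475))·6/0.0592 = 1.5203.
So 3·log[Sn²⁺] = 2·log(1.61) − log Q = 0.4137 − (1.5203) = -1.1066; log[Sn²⁺] = -1.1066 / 3 = -0.3689; [Sn²⁺] = 10^(-0.3689) ≈ 0.43 M.

0.43 M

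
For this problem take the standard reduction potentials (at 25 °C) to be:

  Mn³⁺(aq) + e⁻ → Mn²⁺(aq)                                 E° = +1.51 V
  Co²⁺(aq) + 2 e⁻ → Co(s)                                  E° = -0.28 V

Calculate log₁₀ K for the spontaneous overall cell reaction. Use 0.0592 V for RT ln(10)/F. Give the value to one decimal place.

60.5

Cathode: Mn³⁺/Mn²⁺; anode: Co²⁺/Co. E°cell = +1.79 V, n = 2.
log K = nE°cell / 0.0592 = (2)(+1.79) / 0.0592 = 60.5.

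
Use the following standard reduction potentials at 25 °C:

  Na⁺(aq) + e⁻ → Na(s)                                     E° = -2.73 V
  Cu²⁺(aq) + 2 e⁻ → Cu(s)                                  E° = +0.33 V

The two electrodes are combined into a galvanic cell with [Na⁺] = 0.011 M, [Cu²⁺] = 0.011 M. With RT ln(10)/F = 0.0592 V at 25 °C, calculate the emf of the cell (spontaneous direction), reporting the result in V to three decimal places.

+3.118 V

Cu²⁺/Cu is the cathode (higher E°), Na⁺/Na the anode: E°cell = +0.33 − (-2.73) = +3.06 V, n = 2.
Overall: Cu²⁺(aq) + 2 Na(s) → Cu(s) + 2 Na⁺(aq)
Q = [Na⁺]^2 / ([Cu²⁺]); log Q = -1.959.
E = E° − (0.0592/n) log Q = +3.06 − (0.0592/2)(-1.959) = +3.118 V.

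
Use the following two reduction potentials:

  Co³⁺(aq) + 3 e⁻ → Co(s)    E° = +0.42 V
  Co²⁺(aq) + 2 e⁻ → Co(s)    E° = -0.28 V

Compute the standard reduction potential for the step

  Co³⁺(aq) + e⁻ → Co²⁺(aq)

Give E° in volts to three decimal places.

+1.820 V

Sequential free energies add, so n₃E°₃ = n₁E°₁ + n₂E°₂.
With n₃ = 3, and the known step contributing 2×(-0.28) V, the unknown satisfies 1·E° = 3×(+0.42) − 2×(-0.28) = +1.820.
E° = +1.820 / 1 = +1.820 V.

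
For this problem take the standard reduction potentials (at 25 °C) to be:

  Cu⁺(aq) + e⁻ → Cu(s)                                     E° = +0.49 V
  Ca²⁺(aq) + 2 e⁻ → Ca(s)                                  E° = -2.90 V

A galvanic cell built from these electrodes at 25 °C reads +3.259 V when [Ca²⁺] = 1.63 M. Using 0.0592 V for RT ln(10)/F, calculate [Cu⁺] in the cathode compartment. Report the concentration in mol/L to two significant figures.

0.0078 M

Cu⁺/Cu is the cathode, Ca²⁺/Ca the anode: E°cell = +3.39 V, n = 2.
Overall reaction: 2 Cu⁺(aq) + Ca(s) → 2 Cu(s) + Ca²⁺(aq); Q = [Ca²⁺]^1/[Cu⁺]^2.
From E = E° − (0.0592/n) log Q: log Q = (E° − E)·n/0.0592 = (+3.39 − (+3.259))·2/0.0592 = 4.4257.
So 2·log[Cu⁺] = 1·log(1.63) − log Q = 0.2122 − (4.4257) = -4.2135; log[Cu⁺] = -4.2135 / 2 = -2.1067; [Cu⁺] = 10^(-2.1067) ≈ 0.0078 M.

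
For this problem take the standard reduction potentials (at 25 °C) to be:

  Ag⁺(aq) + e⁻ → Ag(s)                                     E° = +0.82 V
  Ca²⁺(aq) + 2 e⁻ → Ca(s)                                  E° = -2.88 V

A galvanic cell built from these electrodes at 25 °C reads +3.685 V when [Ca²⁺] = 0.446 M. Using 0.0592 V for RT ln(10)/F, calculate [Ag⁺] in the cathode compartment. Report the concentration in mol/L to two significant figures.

0.37 M

Ag⁺/Ag is the cathode, Ca²⁺/Ca the anode: E°cell = +3.70 V, n = 2.
Overall reaction: 2 Ag⁺(aq) + Ca(s) → 2 Ag(s) + Ca²⁺(aq); Q = [Ca²⁺]^1/[Ag⁺]^2.
From E = E° − (0.0592/n) log Q: log Q = (E° − E)·n/0.0592 = (+3.70 − (+3.685))·2/0.0592 = 0.5068.
So 2·log[Ag⁺] = 1·log(0.446) − log Q = -0.3507 − (0.5068) = -0.8575; log[Ag⁺] = -0.8575 / 2 = -0.4288; [Ag⁺] = 10^(-0.4288) ≈ 0.37 M.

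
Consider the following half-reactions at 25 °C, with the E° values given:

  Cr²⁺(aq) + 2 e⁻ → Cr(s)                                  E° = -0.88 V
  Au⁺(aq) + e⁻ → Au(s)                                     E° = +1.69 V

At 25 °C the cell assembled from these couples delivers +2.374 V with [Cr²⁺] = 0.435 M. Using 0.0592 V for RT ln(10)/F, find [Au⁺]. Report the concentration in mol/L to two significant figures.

0.00032 M

Au⁺/Au is the cathode, Cr²⁺/Cr the anode: E°cell = +2.57 V, n = 2.
Overall reaction: 2 Au⁺(aq) + Cr(s) → 2 Au(s) + Cr²⁺(aq); Q = [Cr²⁺]^1/[Au⁺]^2.
From E = E° − (0.0592/n) log Q: log Q = (E° − E)·n/0.0592 = (+2.57 − (+2.374))·2/0.0592 = 6.6216.
So 2·log[Au⁺] = 1·log(0.435) − log Q = -0.3615 − (6.6216) = -6.9831; log[Au⁺] = -6.9831 / 2 = -3.4916; [Au⁺] = 10^(-3.4916) ≈ 0.00032 M.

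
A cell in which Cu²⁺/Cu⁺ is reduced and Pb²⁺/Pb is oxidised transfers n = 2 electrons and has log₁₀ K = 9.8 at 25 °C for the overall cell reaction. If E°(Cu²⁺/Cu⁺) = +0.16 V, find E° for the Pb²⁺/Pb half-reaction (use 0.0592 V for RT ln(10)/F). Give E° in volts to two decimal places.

E°cell = (0.0592/n)·log K = (0.0592/2)(9.8) = +0.290 V.
Since Cu²⁺/Cu⁺ is the cathode and Pb²⁺/Pb the anode, E°cell = E°(Cu²⁺/Cu⁺) − E°(Pb²⁺/Pb).
So E°(Pb²⁺/Pb) = E°(Cu²⁺/Cu⁺) − E°cell = (+0.16) − (+0.290) = -0.13 V.

-0.13 V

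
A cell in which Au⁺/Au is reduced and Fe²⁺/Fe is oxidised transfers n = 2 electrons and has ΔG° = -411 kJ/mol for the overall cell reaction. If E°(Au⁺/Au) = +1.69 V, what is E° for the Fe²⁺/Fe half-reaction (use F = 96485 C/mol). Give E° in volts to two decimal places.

E°cell = −ΔG°/(nF) = −(-411×10³)/((2)(96485)) = +2.130 V.
Since Au⁺/Au is the cathode and Fe²⁺/Fe the anode, E°cell = E°(Au⁺/Au) − E°(Fe²⁺/Fe).
So E°(Fe²⁺/Fe) = E°(Au⁺/Au) − E°cell = (+1.69) − (+2.130) = -0.44 V.

-0.44 V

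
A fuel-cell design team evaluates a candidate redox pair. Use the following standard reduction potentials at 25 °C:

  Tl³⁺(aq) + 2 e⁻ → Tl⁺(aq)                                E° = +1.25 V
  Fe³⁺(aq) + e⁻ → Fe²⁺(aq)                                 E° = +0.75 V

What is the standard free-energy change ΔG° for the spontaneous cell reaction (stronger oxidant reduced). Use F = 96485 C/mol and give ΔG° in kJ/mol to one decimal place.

Tl³⁺/Tl⁺ (E° = +1.25 V) is the cathode; Fe³⁺/Fe²⁺ (E° = +0.75 V) is the anode, so E°cell = +0.50 V.
Balancing electrons gives n = 2 (lcm of 2 and 1).
ΔG° = −nFE° = −(2)(96485)(+0.50) = -96,485 J = -96.5 kJ/mol.

-96.5 kJ/mol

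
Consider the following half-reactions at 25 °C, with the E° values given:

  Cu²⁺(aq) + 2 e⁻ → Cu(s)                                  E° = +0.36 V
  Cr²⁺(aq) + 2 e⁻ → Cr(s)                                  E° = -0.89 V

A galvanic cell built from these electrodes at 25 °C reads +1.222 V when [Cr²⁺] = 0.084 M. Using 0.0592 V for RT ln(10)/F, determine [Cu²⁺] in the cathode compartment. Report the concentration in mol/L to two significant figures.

Cu²⁺/Cu is the cathode, Cr²⁺/Cr the anode: E°cell = +1.25 V, n = 2.
Overall reaction: Cu²⁺(aq) + Cr(s) → Cu(s) + Cr²⁺(aq); Q = [Cr²⁺]^1/[Cu²⁺]^1.
From E = E° − (0.0592/n) log Q: log Q = (E° − E)·n/0.0592 = (+1.25 − (+1.222))·2/0.0592 = 0.9459.
So 1·log[Cu²⁺] = 1·log(0.084) − log Q = -1.0757 − (0.9459) = -2.0216; [Cu²⁺] = 10^(-2.0216) ≈ 0.0095 M.

0.0095 M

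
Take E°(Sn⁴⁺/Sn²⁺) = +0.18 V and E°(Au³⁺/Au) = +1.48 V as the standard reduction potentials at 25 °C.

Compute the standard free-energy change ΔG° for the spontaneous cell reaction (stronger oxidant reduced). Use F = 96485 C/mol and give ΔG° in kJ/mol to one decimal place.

Au³⁺/Au (E° = +1.48 V) is the cathode; Sn⁴⁺/Sn²⁺ (E° = +0.18 V) is the anode, so E°cell = +1.30 V.
Balancing electrons gives n = 6 (lcm of 3 and 2).
ΔG° = −nFE° = −(6)(96485)(+1.30) = -752,583 J = -752.6 kJ/mol.

-752.6 kJ/mol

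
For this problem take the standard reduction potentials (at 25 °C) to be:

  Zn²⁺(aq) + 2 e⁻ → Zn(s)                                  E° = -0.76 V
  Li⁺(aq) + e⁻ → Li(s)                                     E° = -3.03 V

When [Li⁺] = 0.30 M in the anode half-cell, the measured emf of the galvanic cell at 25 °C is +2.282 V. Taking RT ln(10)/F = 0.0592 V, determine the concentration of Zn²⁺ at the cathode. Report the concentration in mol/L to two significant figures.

Zn²⁺/Zn is the cathode, Li⁺/Li the anode: E°cell = +2.27 V, n = 2.
Overall reaction: Zn²⁺(aq) + 2 Li(s) → Zn(s) + 2 Li⁺(aq); Q = [Li⁺]^2/[Zn²⁺]^1.
From E = E° − (0.0592/n) log Q: log Q = (E° − E)·n/0.0592 = (+2.27 − (+2.282))·2/0.0592 = -0.4054.
So 1·log[Zn²⁺] = 2·log(0.3) − log Q = -1.0458 − (-0.4054) = -0.6404; [Zn²⁺] = 10^(-0.6404) ≈ 0.23 M.

0.23 M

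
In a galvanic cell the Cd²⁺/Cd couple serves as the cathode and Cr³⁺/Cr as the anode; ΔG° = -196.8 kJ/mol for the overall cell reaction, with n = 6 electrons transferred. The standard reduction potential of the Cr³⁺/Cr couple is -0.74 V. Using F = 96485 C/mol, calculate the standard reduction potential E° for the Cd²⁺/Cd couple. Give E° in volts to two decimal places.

-0.40 V

E°cell = −ΔG°/(nF) = −(-196.8×10³)/((6)(96485)) = +0.340 V.
Since Cd²⁺/Cd is the cathode and Cr³⁺/Cr the anode, E°cell = E°(Cd²⁺/Cd) − E°(Cr³⁺/Cr).
So E°(Cd²⁺/Cd) = E°cell + E°(Cr³⁺/Cr) = +0.340 + (-0.74) = -0.40 V.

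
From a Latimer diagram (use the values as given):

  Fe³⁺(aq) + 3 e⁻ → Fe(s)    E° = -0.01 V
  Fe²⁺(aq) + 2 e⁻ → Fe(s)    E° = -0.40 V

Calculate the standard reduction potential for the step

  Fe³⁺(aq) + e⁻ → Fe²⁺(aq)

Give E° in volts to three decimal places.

+0.770 V

Sequential free energies add, so n₃E°₃ = n₁E°₁ + n₂E°₂.
With n₃ = 3, and the known step contributing 2×(-0.40) V, the unknown satisfies 1·E° = 3×(-0.01) − 2×(-0.40) = +0.770.
E° = +0.770 / 1 = +0.770 V.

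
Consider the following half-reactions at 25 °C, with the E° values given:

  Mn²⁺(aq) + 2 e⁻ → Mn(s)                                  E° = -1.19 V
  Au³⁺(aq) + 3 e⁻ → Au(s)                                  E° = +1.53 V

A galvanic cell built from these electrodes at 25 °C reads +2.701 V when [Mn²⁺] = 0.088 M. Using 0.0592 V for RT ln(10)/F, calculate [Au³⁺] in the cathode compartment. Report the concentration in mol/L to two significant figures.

Au³⁺/Au is the cathode, Mn²⁺/Mn the anode: E°cell = +2.72 V, n = 6.
Overall reaction: 2 Au³⁺(aq) + 3 Mn(s) → 2 Au(s) + 3 Mn²⁺(aq); Q = [Mn²⁺]^3/[Au³⁺]^2.
From E = E° − (0.0592/n) log Q: log Q = (E° − E)·n/0.0592 = (+2.72 − (+2.701))·6/0.0592 = 1.9257.
So 2·log[Au³⁺] = 3·log(0.088) − log Q = -3.1666 − (1.9257) = -5.0923; log[Au³⁺] = -5.0923 / 2 = -2.5461; [Au³⁺] = 10^(-2.5461) ≈ 0.0028 M.

0.0028 M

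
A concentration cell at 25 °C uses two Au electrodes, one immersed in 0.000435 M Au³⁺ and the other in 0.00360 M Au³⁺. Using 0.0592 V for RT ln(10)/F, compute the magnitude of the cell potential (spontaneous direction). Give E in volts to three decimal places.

For a concentration cell E°cell = 0. The 0.00360 M side is the cathode (reduction is favoured where [Au³⁺] is higher).
With n = 3, E = −(0.0592/3) log([Au³⁺]ₐₙ/[Au³⁺]꜀ₐₜ) = −(0.0592/3) log(0.000435/0.0036) = −(0.0592/3)(-0.918) = +0.018 V.

+0.018 V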